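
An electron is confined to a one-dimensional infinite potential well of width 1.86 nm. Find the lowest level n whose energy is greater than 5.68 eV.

n = 8

E_1 = h²/(8m_eL²) = 1.741×10^-20 J = 0.1087 eV.
Need n² > 5.68/0.1087 = 52.25, i.e. n > 7.228.
The smallest integer satisfying this is n = 8.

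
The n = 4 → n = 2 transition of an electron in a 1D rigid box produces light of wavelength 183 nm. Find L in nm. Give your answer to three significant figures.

The photon carries ΔE = hc/λ = 6.626×10^-34·2.998×10^8/1.83×10^-7 m = 1.086×10^-18 J.
Since ΔE = (4² − 2²)E_1, E_1 = 9.050×10^-20 J, and L = h/√(8m_eE_1) = 8.16×10^-10 m = 0.816 nm.

L = 0.816 nm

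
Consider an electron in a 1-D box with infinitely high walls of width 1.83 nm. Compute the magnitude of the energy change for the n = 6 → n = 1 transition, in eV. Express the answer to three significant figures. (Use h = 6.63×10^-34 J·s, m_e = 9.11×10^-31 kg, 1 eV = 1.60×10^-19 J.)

|ΔE| = 3.94 eV

E_1 = h²/(8m_eL²) = 1.801×10^-20 J.
|ΔE| = |6² − 1²|·E_1 = 35·1.801×10^-20 J = 6.304×10^-19 J = 3.94 eV.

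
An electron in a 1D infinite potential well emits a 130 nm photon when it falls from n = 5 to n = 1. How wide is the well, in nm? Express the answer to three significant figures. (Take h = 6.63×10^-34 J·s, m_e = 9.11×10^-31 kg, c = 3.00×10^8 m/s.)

L = 0.973 nm

The photon carries ΔE = hc/λ = 6.63×10^-34·3.00×10^8/1.30×10^-7 m = 1.530×10^-18 J.
Since ΔE = (5² − 1²)E_1, E_1 = 6.375×10^-20 J, and L = h/√(8m_eE_1) = 9.73×10^-10 m = 0.973 nm.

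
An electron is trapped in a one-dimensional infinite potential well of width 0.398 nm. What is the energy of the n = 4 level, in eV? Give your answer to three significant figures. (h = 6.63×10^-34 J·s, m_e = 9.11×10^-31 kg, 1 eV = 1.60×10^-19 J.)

For an infinite well E_n = n²h²/(8m_eL²), so E_1 = h²/(8m_eL²) = (6.63×10^-34)²/(8·9.11×10^-31·(3.98×10^-10 m)²) = 3.808×10^-19 J.
Then E_4 = 4²·E_1 = 16·3.808×10^-19 J = 6.093×10^-18 J.
Converting, E_4 = 6.093×10^-18 J / (1.60×10^-19 J/eV) = 38.1 eV.

E_4 = 38.1 eV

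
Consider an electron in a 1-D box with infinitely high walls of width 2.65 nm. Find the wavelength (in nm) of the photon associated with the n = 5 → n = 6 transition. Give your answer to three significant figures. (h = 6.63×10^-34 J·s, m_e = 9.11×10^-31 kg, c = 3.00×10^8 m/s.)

E_1 = h²/(8m_eL²) = 8.589×10^-21 J, so ΔE = (6² − 5²)E_1 = 9.448×10^-20 J.
λ = hc/ΔE = (6.63×10^-34·3.00×10^8)/9.448×10^-20 = 2.11×10^-6 m = 2.11×10^3 nm.

λ = 2.11×10^3 nm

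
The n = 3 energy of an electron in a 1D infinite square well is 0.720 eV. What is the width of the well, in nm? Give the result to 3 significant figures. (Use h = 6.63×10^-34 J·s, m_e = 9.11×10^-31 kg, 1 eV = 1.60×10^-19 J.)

L = 2.17 nm

From E_n = n²h²/(8m_eL²), L = n·h/√(8m_eE_n).
E_3 = 0.720 eV = 1.152×10^-19 J, so L = 3·6.63×10^-34/√(8·9.11×10^-31·1.152×10^-19) = 2.17×10^-9 m = 2.17 nm.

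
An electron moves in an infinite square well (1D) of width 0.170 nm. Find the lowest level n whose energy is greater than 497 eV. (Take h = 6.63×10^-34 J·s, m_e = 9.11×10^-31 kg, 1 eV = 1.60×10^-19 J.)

n = 7

E_1 = h²/(8m_eL²) = 2.087×10^-18 J = 13.04 eV.
Need n² > 497/13.04 = 38.11, i.e. n > 6.173.
The smallest integer satisfying this is n = 7.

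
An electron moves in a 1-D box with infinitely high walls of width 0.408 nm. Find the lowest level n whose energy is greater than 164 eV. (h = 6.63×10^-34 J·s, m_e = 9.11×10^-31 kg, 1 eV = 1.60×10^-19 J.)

E_1 = h²/(8m_eL²) = 3.623×10^-19 J = 2.264 eV.
Need n² > 164/2.264 = 72.44, i.e. n > 8.511.
The smallest integer satisfying this is n = 9.

n = 9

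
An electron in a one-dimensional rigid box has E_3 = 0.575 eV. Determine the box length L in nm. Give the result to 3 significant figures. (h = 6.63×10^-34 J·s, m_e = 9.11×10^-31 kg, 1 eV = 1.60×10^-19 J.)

L = 2.43 nm

From E_n = n²h²/(8m_eL²), L = n·h/√(8m_eE_n).
E_3 = 0.575 eV = 9.200×10^-20 J, so L = 3·6.63×10^-34/√(8·9.11×10^-31·9.200×10^-20) = 2.43×10^-9 m = 2.43 nm.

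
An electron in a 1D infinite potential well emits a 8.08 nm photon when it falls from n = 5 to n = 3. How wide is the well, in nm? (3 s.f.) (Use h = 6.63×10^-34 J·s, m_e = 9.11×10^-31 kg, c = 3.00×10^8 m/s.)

L = 0.198 nm

The photon carries ΔE = hc/λ = 6.63×10^-34·3.00×10^8/8.08×10^-9 m = 2.462×10^-17 J.
Since ΔE = (5² − 3²)E_1, E_1 = 1.539×10^-18 J, and L = h/√(8m_eE_1) = 1.98×10^-10 m = 0.198 nm.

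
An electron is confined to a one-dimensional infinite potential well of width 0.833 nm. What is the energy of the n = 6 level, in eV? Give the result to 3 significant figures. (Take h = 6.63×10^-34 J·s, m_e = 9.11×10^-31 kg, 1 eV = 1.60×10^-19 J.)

E_6 = 19.6 eV

For an infinite well E_n = n²h²/(8m_eL²), so E_1 = h²/(8m_eL²) = (6.63×10^-34)²/(8·9.11×10^-31·(8.33×10^-10 m)²) = 8.692×10^-20 J.
Then E_6 = 6²·E_1 = 36·8.692×10^-20 J = 3.129×10^-18 J.
Converting, E_6 = 3.129×10^-18 J / (1.60×10^-19 J/eV) = 19.6 eV.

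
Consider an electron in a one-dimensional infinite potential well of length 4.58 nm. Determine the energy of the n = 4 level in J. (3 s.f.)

E_4 = 4.60×10^-20 J

For an infinite well E_n = n²h²/(8m_eL²), so E_1 = h²/(8m_eL²) = (6.626×10^-34)²/(8·9.109×10^-31·(4.58×10^-9 m)²) = 2.872×10^-21 J.
Then E_4 = 4²·E_1 = 16·2.872×10^-21 J = 4.60×10^-20 J.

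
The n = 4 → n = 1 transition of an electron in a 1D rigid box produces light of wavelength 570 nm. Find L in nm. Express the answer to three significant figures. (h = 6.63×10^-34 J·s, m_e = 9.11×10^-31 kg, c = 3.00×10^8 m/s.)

L = 1.61 nm

The photon carries ΔE = hc/λ = 6.63×10^-34·3.00×10^8/5.70×10^-7 m = 3.489×10^-19 J.
Since ΔE = (4² − 1²)E_1, E_1 = 2.326×10^-20 J, and L = h/√(8m_eE_1) = 1.61×10^-9 m = 1.61 nm.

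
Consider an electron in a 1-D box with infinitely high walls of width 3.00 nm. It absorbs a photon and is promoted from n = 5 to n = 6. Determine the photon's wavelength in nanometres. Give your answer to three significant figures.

λ = 2.70×10^3 nm

E_1 = h²/(8m_eL²) = 6.694×10^-21 J, so ΔE = (6² − 5²)E_1 = 7.363×10^-20 J.
λ = hc/ΔE = (6.626×10^-34·2.998×10^8)/7.363×10^-20 = 2.70×10^-6 m = 2.70×10^3 nm.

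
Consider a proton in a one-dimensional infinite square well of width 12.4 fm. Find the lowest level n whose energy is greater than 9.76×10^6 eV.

E_1 = h²/(8m_pL²) = 2.133×10^-13 J = 1.331×10^6 eV.
Need n² > 9.76×10^6/1.331×10^6 = 7.333, i.e. n > 2.708.
The smallest integer satisfying this is n = 3.

n = 3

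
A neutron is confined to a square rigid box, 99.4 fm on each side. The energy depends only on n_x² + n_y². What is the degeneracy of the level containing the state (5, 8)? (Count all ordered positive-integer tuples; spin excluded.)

degeneracy = 2

The level has n_x² + n_y² = 89. The ordered positive-integer solutions are (5, 8), (8, 5).
That gives 2 states.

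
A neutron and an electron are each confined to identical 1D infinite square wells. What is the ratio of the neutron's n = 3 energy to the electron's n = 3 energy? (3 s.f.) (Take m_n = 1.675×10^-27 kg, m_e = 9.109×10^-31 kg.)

E_n ∝ 1/m at fixed n and L, so the ratio is m_e/m_n = 9.109×10^-31/1.675×10^-27 = 5.44×10^-4.

5.44×10^-4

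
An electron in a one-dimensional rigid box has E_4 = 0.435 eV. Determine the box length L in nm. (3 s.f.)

L = 3.72 nm

From E_n = n²h²/(8m_eL²), L = n·h/√(8m_eE_n).
E_4 = 0.435 eV = 6.969×10^-20 J, so L = 4·6.626×10^-34/√(8·9.109×10^-31·6.969×10^-20) = 3.72×10^-9 m = 3.72 nm.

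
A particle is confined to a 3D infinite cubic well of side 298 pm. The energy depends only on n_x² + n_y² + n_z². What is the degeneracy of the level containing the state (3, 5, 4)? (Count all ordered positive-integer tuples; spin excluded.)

degeneracy = 6

The level has n_x² + n_y² + n_z² = 50. The ordered positive-integer solutions are (3, 4, 5), (3, 5, 4), (4, 3, 5), (4, 5, 3), (5, 3, 4), (5, 4, 3).
That gives 6 states.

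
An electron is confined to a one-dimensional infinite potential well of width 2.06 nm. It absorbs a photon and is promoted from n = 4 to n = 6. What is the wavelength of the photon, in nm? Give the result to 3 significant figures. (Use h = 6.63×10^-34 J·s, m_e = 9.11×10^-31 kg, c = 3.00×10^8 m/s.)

E_1 = h²/(8m_eL²) = 1.421×10^-20 J, so ΔE = (6² − 4²)E_1 = 2.842×10^-19 J.
λ = hc/ΔE = (6.63×10^-34·3.00×10^8)/2.842×10^-19 = 7.00×10^-7 m = 700 nm.

λ = 700 nm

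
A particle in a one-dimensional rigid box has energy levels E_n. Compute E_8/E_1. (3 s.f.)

E_n ∝ n², so E_8/E_1 = 8²/1² = 64/1 = 64.0.

64.0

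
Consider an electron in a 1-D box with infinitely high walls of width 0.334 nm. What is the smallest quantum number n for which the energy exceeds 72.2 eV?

n = 5

E_1 = h²/(8m_eL²) = 5.401×10^-19 J = 3.371 eV.
Need n² > 72.2/3.371 = 21.42, i.e. n > 4.628.
The smallest integer satisfying this is n = 5.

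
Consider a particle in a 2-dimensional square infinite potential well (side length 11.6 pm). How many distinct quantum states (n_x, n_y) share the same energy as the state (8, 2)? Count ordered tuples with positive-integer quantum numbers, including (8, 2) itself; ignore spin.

The level has n_x² + n_y² = 68. The ordered positive-integer solutions are (2, 8), (8, 2).
That gives 2 states.

degeneracy = 2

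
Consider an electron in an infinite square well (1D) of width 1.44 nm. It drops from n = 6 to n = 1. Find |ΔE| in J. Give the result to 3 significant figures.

E_1 = h²/(8m_eL²) = 2.905×10^-20 J.
|ΔE| = |6² − 1²|·E_1 = 35·2.905×10^-20 J = 1.02×10^-18 J.

|ΔE| = 1.02×10^-18 J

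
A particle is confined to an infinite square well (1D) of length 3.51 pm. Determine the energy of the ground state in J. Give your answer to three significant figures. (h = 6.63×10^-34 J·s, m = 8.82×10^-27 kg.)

For an infinite well E_n = n²h²/(8mL²), so E_1 = h²/(8mL²) = (6.63×10^-34)²/(8·8.82×10^-27·(3.51×10^-12 m)²) = 5.057×10^-19 J.

E_1 = 5.06×10^-19 J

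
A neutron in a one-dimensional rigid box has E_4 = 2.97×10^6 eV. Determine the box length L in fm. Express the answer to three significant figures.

From E_n = n²h²/(8m_nL²), L = n·h/√(8m_nE_n).
E_4 = 2.97×10^6 eV = 4.758×10^-13 J, so L = 4·6.626×10^-34/√(8·1.675×10^-27·4.758×10^-13) = 3.32×10^-14 m = 33.2 fm.

L = 33.2 fm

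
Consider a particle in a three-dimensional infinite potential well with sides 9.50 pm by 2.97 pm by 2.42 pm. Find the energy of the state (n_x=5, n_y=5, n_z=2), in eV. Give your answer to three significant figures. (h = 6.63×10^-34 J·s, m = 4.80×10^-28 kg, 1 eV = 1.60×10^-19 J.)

For a 3D rectangular well E = (h²/8m)·Σ n_i²/L_i² = (6.63×10^-34)²/(8·4.80×10^-28) · [5²/(9.50 pm)² + 5²/(2.97 pm)² + 2²/(2.42 pm)²].
Evaluating gives E = 4.343×10^-16 J = 2.71×10^3 eV.

E = 2.71×10^3 eV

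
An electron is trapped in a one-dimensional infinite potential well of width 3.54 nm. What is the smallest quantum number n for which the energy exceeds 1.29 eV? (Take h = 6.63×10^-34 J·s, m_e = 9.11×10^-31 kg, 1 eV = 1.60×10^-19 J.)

E_1 = h²/(8m_eL²) = 4.813×10^-21 J = 0.03008 eV.
Need n² > 1.29/0.03008 = 42.89, i.e. n > 6.549.
The smallest integer satisfying this is n = 7.

n = 7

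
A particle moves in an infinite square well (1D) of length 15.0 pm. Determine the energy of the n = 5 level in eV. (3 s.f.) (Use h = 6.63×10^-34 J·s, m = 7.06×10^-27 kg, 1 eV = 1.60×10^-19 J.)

For an infinite well E_n = n²h²/(8mL²), so E_1 = h²/(8mL²) = (6.63×10^-34)²/(8·7.06×10^-27·(1.50×10^-11 m)²) = 3.459×10^-20 J.
Then E_5 = 5²·E_1 = 25·3.459×10^-20 J = 8.647×10^-19 J.
Converting, E_5 = 8.647×10^-19 J / (1.60×10^-19 J/eV) = 5.40 eV.

E_5 = 5.40 eV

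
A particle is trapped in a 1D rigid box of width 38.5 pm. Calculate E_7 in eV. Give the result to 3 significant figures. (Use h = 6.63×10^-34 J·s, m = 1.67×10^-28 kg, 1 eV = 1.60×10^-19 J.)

E_7 = 68.0 eV

For an infinite well E_n = n²h²/(8mL²), so E_1 = h²/(8mL²) = (6.63×10^-34)²/(8·1.67×10^-28·(3.85×10^-11 m)²) = 2.220×10^-19 J.
Then E_7 = 7²·E_1 = 49·2.220×10^-19 J = 1.088×10^-17 J.
Converting, E_7 = 1.088×10^-17 J / (1.60×10^-19 J/eV) = 68.0 eV.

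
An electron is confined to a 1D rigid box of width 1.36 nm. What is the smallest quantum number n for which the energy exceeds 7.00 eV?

n = 6

E_1 = h²/(8m_eL²) = 3.257×10^-20 J = 0.2033 eV.
Need n² > 7.00/0.2033 = 34.43, i.e. n > 5.868.
The smallest integer satisfying this is n = 6.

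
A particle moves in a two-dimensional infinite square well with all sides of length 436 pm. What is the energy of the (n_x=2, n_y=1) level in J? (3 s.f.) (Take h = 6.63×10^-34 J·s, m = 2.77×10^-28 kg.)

E = 5.22×10^-21 J

For a 2D rectangular well E = (h²/8m)·Σ n_i²/L_i² = (6.63×10^-34)²/(8·2.77×10^-28) · [2²/(436 pm)² + 1²/(436 pm)²].
Evaluating gives E = 5.22×10^-21 J.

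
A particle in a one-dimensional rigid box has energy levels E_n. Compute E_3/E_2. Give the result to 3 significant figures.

E_n ∝ n², so E_3/E_2 = 3²/2² = 9/4 = 2.25.

2.25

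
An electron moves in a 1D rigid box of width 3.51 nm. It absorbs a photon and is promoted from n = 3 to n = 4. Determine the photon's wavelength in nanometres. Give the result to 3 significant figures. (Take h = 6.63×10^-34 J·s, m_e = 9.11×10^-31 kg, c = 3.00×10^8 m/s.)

E_1 = h²/(8m_eL²) = 4.896×10^-21 J, so ΔE = (4² − 3²)E_1 = 3.427×10^-20 J.
λ = hc/ΔE = (6.63×10^-34·3.00×10^8)/3.427×10^-20 = 5.80×10^-6 m = 5.80×10^3 nm.

λ = 5.80×10^3 nm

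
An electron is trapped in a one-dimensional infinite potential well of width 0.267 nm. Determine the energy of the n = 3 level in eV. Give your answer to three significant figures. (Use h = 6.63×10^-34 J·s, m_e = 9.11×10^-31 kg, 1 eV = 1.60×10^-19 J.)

For an infinite well E_n = n²h²/(8m_eL²), so E_1 = h²/(8m_eL²) = (6.63×10^-34)²/(8·9.11×10^-31·(2.67×10^-10 m)²) = 8.461×10^-19 J.
Then E_3 = 3²·E_1 = 9·8.461×10^-19 J = 7.615×10^-18 J.
Converting, E_3 = 7.615×10^-18 J / (1.60×10^-19 J/eV) = 47.6 eV.

E_3 = 47.6 eV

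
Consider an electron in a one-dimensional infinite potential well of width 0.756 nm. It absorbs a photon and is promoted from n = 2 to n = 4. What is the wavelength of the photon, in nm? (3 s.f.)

λ = 157 nm

E_1 = h²/(8m_eL²) = 1.054×10^-19 J, so ΔE = (4² − 2²)E_1 = 1.265×10^-18 J.
λ = hc/ΔE = (6.626×10^-34·2.998×10^8)/1.265×10^-18 = 1.57×10^-7 m = 157 nm.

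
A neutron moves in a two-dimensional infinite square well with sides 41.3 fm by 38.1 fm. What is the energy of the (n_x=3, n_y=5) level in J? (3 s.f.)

For a 2D rectangular well E = (h²/8m_n)·Σ n_i²/L_i² = (6.626×10^-34)²/(8·1.675×10^-27) · [3²/(41.3 fm)² + 5²/(38.1 fm)²].
Evaluating gives E = 7.37×10^-13 J.

E = 7.37×10^-13 J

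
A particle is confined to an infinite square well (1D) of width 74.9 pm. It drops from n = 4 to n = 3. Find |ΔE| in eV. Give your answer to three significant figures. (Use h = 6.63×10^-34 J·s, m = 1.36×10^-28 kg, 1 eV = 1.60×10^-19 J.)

E_1 = h²/(8mL²) = 7.202×10^-20 J.
|ΔE| = |4² − 3²|·E_1 = 7·7.202×10^-20 J = 5.041×10^-19 J = 3.15 eV.

|ΔE| = 3.15 eV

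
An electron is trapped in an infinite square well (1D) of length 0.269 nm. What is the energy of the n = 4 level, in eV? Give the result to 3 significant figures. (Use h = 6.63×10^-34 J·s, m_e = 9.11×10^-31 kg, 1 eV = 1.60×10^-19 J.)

E_4 = 83.4 eV

For an infinite well E_n = n²h²/(8m_eL²), so E_1 = h²/(8m_eL²) = (6.63×10^-34)²/(8·9.11×10^-31·(2.69×10^-10 m)²) = 8.335×10^-19 J.
Then E_4 = 4²·E_1 = 16·8.335×10^-19 J = 1.334×10^-17 J.
Converting, E_4 = 1.334×10^-17 J / (1.60×10^-19 J/eV) = 83.4 eV.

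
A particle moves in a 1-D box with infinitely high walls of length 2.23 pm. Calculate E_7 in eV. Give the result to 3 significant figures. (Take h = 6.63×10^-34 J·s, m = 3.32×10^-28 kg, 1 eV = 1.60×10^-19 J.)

For an infinite well E_n = n²h²/(8mL²), so E_1 = h²/(8mL²) = (6.63×10^-34)²/(8·3.32×10^-28·(2.23×10^-12 m)²) = 3.328×10^-17 J.
Then E_7 = 7²·E_1 = 49·3.328×10^-17 J = 1.631×10^-15 J.
Converting, E_7 = 1.631×10^-15 J / (1.60×10^-19 J/eV) = 1.02×10^4 eV.

E_7 = 1.02×10^4 eV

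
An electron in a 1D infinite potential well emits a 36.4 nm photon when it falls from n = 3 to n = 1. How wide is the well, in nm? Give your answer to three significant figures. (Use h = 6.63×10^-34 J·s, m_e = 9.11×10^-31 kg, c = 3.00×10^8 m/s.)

L = 0.297 nm

The photon carries ΔE = hc/λ = 6.63×10^-34·3.00×10^8/3.64×10^-8 m = 5.464×10^-18 J.
Since ΔE = (3² − 1²)E_1, E_1 = 6.830×10^-19 J, and L = h/√(8m_eE_1) = 2.97×10^-10 m = 0.297 nm.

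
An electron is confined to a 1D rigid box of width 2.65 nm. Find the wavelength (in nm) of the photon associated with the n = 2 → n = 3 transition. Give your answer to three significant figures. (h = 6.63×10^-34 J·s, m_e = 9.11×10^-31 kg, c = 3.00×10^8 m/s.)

E_1 = h²/(8m_eL²) = 8.589×10^-21 J, so ΔE = (3² − 2²)E_1 = 4.294×10^-20 J.
λ = hc/ΔE = (6.63×10^-34·3.00×10^8)/4.294×10^-20 = 4.63×10^-6 m = 4.63×10^3 nm.

λ = 4.63×10^3 nm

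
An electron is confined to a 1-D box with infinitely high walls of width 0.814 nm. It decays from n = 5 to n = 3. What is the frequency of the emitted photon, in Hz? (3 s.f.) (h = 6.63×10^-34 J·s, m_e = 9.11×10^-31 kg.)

f = 2.20×10^15 Hz

E_1 = h²/(8m_eL²) = 9.103×10^-20 J and ΔE = (5² − 3²)E_1 = 1.456×10^-18 J.
f = ΔE/h = 1.456×10^-18/6.63×10^-34 = 2.20×10^15 Hz.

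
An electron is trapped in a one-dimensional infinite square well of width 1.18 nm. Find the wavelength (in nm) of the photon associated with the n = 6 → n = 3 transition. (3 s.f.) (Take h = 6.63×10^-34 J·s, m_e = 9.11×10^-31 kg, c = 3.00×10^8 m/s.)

λ = 170 nm

E_1 = h²/(8m_eL²) = 4.332×10^-20 J, so ΔE = (6² − 3²)E_1 = 1.170×10^-18 J.
λ = hc/ΔE = (6.63×10^-34·3.00×10^8)/1.170×10^-18 = 1.70×10^-7 m = 170 nm.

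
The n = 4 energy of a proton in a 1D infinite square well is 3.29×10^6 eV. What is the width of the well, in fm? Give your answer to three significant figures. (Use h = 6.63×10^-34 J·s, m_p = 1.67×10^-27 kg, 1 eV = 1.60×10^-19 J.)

L = 31.6 fm

From E_n = n²h²/(8m_pL²), L = n·h/√(8m_pE_n).
E_4 = 3.29×10^6 eV = 5.264×10^-13 J, so L = 4·6.63×10^-34/√(8·1.67×10^-27·5.264×10^-13) = 3.16×10^-14 m = 31.6 fm.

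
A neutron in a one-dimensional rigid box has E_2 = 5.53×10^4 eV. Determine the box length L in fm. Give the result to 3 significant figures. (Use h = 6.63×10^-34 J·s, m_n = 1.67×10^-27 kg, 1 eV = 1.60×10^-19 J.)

L = 122 fm

From E_n = n²h²/(8m_nL²), L = n·h/√(8m_nE_n).
E_2 = 5.53×10^4 eV = 8.848×10^-15 J, so L = 2·6.63×10^-34/√(8·1.67×10^-27·8.848×10^-15) = 1.22×10^-13 m = 122 fm.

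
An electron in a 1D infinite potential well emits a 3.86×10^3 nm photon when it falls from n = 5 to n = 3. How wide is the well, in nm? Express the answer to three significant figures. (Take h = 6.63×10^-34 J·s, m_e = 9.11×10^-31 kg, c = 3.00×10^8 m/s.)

The photon carries ΔE = hc/λ = 6.63×10^-34·3.00×10^8/3.86×10^-6 m = 5.153×10^-20 J.
Since ΔE = (5² − 3²)E_1, E_1 = 3.221×10^-21 J, and L = h/√(8m_eE_1) = 4.33×10^-9 m = 4.33 nm.

L = 4.33 nm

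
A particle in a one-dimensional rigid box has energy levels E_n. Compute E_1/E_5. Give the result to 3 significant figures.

E_n ∝ n², so E_1/E_5 = 1²/5² = 1/25 = 0.0400.

0.0400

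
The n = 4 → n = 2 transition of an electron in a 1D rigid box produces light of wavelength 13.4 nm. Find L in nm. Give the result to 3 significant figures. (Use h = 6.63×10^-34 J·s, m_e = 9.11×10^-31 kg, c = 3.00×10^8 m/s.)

L = 0.221 nm

The photon carries ΔE = hc/λ = 6.63×10^-34·3.00×10^8/1.34×10^-8 m = 1.484×10^-17 J.
Since ΔE = (4² − 2²)E_1, E_1 = 1.237×10^-18 J, and L = h/√(8m_eE_1) = 2.21×10^-10 m = 0.221 nm.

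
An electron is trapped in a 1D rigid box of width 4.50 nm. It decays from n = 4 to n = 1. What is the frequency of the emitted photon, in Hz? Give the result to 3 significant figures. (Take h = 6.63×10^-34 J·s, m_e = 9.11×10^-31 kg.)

f = 6.74×10^13 Hz

E_1 = h²/(8m_eL²) = 2.978×10^-21 J and ΔE = (4² − 1²)E_1 = 4.467×10^-20 J.
f = ΔE/h = 4.467×10^-20/6.63×10^-34 = 6.74×10^13 Hz.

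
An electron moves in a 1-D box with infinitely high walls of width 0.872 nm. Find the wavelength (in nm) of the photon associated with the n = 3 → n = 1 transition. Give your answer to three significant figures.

E_1 = h²/(8m_eL²) = 7.923×10^-20 J, so ΔE = (3² − 1²)E_1 = 6.338×10^-19 J.
λ = hc/ΔE = (6.626×10^-34·2.998×10^8)/6.338×10^-19 = 3.13×10^-7 m = 313 nm.

λ = 313 nm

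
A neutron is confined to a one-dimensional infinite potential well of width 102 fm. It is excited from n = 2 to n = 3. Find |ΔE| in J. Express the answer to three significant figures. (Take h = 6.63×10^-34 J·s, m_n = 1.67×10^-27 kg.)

|ΔE| = 1.58×10^-14 J

E_1 = h²/(8m_nL²) = 3.162×10^-15 J.
|ΔE| = |2² − 3²|·E_1 = 5·3.162×10^-15 J = 1.58×10^-14 J.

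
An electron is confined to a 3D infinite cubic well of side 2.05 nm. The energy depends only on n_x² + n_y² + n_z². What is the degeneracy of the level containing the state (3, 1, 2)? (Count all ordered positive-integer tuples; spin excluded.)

The level has n_x² + n_y² + n_z² = 14. The ordered positive-integer solutions are (1, 2, 3), (1, 3, 2), (2, 1, 3), (2, 3, 1), (3, 1, 2), (3, 2, 1).
That gives 6 states.

degeneracy = 6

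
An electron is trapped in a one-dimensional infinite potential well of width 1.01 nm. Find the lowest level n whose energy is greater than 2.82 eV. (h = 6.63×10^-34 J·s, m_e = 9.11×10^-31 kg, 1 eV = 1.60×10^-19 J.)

E_1 = h²/(8m_eL²) = 5.913×10^-20 J = 0.3696 eV.
Need n² > 2.82/0.3696 = 7.630, i.e. n > 2.762.
The smallest integer satisfying this is n = 3.

n = 3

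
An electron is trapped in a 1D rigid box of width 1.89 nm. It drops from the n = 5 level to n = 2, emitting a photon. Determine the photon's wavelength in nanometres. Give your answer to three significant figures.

λ = 561 nm

E_1 = h²/(8m_eL²) = 1.687×10^-20 J, so ΔE = (5² − 2²)E_1 = 3.543×10^-19 J.
λ = hc/ΔE = (6.626×10^-34·2.998×10^8)/3.543×10^-19 = 5.61×10^-7 m = 561 nm.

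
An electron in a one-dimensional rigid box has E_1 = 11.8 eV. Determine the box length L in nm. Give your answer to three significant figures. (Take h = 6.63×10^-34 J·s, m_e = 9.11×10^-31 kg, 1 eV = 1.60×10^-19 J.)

From E_n = n²h²/(8m_eL²), L = n·h/√(8m_eE_n).
E_1 = 11.8 eV = 1.888×10^-18 J, so L = 1·6.63×10^-34/√(8·9.11×10^-31·1.888×10^-18) = 1.79×10^-10 m = 0.179 nm.

L = 0.179 nm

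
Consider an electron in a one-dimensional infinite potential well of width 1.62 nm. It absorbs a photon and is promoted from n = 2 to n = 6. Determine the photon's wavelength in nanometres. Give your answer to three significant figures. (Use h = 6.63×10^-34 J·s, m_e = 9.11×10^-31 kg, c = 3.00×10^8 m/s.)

E_1 = h²/(8m_eL²) = 2.298×10^-20 J, so ΔE = (6² − 2²)E_1 = 7.354×10^-19 J.
λ = hc/ΔE = (6.63×10^-34·3.00×10^8)/7.354×10^-19 = 2.70×10^-7 m = 270 nm.

λ = 270 nm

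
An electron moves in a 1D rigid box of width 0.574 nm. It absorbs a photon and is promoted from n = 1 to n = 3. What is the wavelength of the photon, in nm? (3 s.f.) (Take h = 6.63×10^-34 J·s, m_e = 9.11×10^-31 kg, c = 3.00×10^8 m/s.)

E_1 = h²/(8m_eL²) = 1.831×10^-19 J, so ΔE = (3² − 1²)E_1 = 1.465×10^-18 J.
λ = hc/ΔE = (6.63×10^-34·3.00×10^8)/1.465×10^-18 = 1.36×10^-7 m = 136 nm.

λ = 136 nm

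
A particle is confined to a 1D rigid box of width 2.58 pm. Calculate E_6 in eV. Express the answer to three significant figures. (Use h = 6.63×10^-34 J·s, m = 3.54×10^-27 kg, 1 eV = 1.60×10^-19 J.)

E_6 = 525 eV

For an infinite well E_n = n²h²/(8mL²), so E_1 = h²/(8mL²) = (6.63×10^-34)²/(8·3.54×10^-27·(2.58×10^-12 m)²) = 2.332×10^-18 J.
Then E_6 = 6²·E_1 = 36·2.332×10^-18 J = 8.395×10^-17 J.
Converting, E_6 = 8.395×10^-17 J / (1.60×10^-19 J/eV) = 525 eV.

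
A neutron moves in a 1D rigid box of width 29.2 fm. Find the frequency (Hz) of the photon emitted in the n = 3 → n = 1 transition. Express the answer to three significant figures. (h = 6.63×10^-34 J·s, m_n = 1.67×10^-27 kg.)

E_1 = h²/(8m_nL²) = 3.859×10^-14 J and ΔE = (3² − 1²)E_1 = 3.087×10^-13 J.
f = ΔE/h = 3.087×10^-13/6.63×10^-34 = 4.66×10^20 Hz.

f = 4.66×10^20 Hz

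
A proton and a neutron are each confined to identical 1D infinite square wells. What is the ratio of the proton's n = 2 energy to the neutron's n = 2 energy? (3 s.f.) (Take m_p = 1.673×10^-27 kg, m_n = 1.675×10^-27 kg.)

E_n ∝ 1/m at fixed n and L, so the ratio is m_n/m_p = 1.675×10^-27/1.673×10^-27 = 1.00.

1.00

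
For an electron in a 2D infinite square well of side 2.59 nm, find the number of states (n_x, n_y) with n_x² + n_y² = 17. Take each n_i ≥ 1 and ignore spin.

The level has n_x² + n_y² = 17. The ordered positive-integer solutions are (1, 4), (4, 1).
That gives 2 states.

degeneracy = 2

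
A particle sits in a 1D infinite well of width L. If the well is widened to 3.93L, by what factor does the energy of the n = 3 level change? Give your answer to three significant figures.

0.0647

E_n ∝ 1/L², so the energy scales by 1/3.93² = 0.0647.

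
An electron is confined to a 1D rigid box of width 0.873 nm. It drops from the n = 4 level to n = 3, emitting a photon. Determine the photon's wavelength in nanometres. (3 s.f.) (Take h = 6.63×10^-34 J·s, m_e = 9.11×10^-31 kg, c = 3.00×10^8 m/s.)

λ = 359 nm

E_1 = h²/(8m_eL²) = 7.914×10^-20 J, so ΔE = (4² − 3²)E_1 = 5.540×10^-19 J.
λ = hc/ΔE = (6.63×10^-34·3.00×10^8)/5.540×10^-19 = 3.59×10^-7 m = 359 nm.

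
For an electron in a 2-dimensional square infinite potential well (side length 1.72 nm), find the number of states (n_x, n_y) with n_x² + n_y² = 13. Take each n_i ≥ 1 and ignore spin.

degeneracy = 2

The level has n_x² + n_y² = 13. The ordered positive-integer solutions are (2, 3), (3, 2).
That gives 2 states.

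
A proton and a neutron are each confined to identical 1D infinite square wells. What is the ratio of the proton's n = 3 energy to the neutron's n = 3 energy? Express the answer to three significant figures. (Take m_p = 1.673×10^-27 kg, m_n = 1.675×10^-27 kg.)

E_n ∝ 1/m at fixed n and L, so the ratio is m_n/m_p = 1.675×10^-27/1.673×10^-27 = 1.00.

1.00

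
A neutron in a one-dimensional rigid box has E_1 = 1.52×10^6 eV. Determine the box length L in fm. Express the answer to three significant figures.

From E_n = n²h²/(8m_nL²), L = n·h/√(8m_nE_n).
E_1 = 1.52×10^6 eV = 2.435×10^-13 J, so L = 1·6.626×10^-34/√(8·1.675×10^-27·2.435×10^-13) = 1.16×10^-14 m = 11.6 fm.

L = 11.6 fm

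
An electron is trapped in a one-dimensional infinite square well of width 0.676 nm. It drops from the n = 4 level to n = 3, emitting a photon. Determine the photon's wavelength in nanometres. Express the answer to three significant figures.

λ = 215 nm

E_1 = h²/(8m_eL²) = 1.318×10^-19 J, so ΔE = (4² − 3²)E_1 = 9.226×10^-19 J.
λ = hc/ΔE = (6.626×10^-34·2.998×10^8)/9.226×10^-19 = 2.15×10^-7 m = 215 nm.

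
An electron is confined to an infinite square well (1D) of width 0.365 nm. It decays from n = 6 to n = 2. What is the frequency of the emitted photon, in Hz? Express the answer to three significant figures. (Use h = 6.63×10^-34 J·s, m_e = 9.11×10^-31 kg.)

E_1 = h²/(8m_eL²) = 4.527×10^-19 J and ΔE = (6² − 2²)E_1 = 1.449×10^-17 J.
f = ΔE/h = 1.449×10^-17/6.63×10^-34 = 2.19×10^16 Hz.

f = 2.19×10^16 Hz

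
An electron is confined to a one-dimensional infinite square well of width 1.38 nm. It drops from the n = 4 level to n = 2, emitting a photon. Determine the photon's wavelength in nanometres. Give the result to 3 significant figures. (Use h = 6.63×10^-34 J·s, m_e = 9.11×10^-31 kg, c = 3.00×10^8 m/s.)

E_1 = h²/(8m_eL²) = 3.167×10^-20 J, so ΔE = (4² − 2²)E_1 = 3.800×10^-19 J.
λ = hc/ΔE = (6.63×10^-34·3.00×10^8)/3.800×10^-19 = 5.23×10^-7 m = 523 nm.

λ = 523 nm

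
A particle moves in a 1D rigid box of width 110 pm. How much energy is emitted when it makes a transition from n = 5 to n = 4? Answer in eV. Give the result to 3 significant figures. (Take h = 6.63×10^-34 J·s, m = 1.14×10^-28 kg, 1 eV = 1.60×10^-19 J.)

E_1 = h²/(8mL²) = 3.983×10^-20 J.
|ΔE| = |5² − 4²|·E_1 = 9·3.983×10^-20 J = 3.585×10^-19 J = 2.24 eV.

|ΔE| = 2.24 eV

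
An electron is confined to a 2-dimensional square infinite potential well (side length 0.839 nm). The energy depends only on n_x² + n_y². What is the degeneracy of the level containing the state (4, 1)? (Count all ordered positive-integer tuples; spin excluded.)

degeneracy = 2

The level has n_x² + n_y² = 17. The ordered positive-integer solutions are (1, 4), (4, 1).
That gives 2 states.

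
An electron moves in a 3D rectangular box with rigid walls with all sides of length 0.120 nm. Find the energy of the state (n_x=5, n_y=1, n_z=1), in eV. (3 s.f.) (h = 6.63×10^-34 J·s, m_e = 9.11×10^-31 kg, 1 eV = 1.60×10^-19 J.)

For a 3D rectangular well E = (h²/8m_e)·Σ n_i²/L_i² = (6.63×10^-34)²/(8·9.11×10^-31) · [5²/(0.120 nm)² + 1²/(0.120 nm)² + 1²/(0.120 nm)²].
Evaluating gives E = 1.131×10^-16 J = 707 eV.

E = 707 eV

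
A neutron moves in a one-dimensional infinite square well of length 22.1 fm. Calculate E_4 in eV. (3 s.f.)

For an infinite well E_n = n²h²/(8m_nL²), so E_1 = h²/(8m_nL²) = (6.626×10^-34)²/(8·1.675×10^-27·(2.21×10^-14 m)²) = 6.708×10^-14 J.
Then E_4 = 4²·E_1 = 16·6.708×10^-14 J = 1.073×10^-12 J.
Converting, E_4 = 1.073×10^-12 J / (1.602×10^-19 J/eV) = 6.70×10^6 eV.

E_4 = 6.70×10^6 eV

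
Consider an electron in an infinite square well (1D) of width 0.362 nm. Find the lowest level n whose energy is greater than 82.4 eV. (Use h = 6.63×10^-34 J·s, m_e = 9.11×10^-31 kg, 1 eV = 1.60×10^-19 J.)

n = 6

E_1 = h²/(8m_eL²) = 4.603×10^-19 J = 2.877 eV.
Need n² > 82.4/2.877 = 28.64, i.e. n > 5.352.
The smallest integer satisfying this is n = 6.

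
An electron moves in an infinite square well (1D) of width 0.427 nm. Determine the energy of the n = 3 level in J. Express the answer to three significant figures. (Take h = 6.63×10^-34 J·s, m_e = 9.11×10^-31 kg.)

E_3 = 2.98×10^-18 J

For an infinite well E_n = n²h²/(8m_eL²), so E_1 = h²/(8m_eL²) = (6.63×10^-34)²/(8·9.11×10^-31·(4.27×10^-10 m)²) = 3.308×10^-19 J.
Then E_3 = 3²·E_1 = 9·3.308×10^-19 J = 2.98×10^-18 J.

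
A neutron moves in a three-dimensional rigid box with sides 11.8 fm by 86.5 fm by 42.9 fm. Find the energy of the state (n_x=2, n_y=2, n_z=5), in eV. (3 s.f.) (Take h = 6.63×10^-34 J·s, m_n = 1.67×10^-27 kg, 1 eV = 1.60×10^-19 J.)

For a 3D rectangular well E = (h²/8m_n)·Σ n_i²/L_i² = (6.63×10^-34)²/(8·1.67×10^-27) · [2²/(11.8 fm)² + 2²/(86.5 fm)² + 5²/(42.9 fm)²].
Evaluating gives E = 1.410×10^-12 J = 8.81×10^6 eV.

E = 8.81×10^6 eV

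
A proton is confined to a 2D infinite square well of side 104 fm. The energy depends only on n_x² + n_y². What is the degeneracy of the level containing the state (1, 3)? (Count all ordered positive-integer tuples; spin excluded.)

degeneracy = 2

The level has n_x² + n_y² = 10. The ordered positive-integer solutions are (1, 3), (3, 1).
That gives 2 states.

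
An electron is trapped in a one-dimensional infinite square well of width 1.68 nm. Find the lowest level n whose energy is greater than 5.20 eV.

n = 7

E_1 = h²/(8m_eL²) = 2.135×10^-20 J = 0.1333 eV.
Need n² > 5.20/0.1333 = 39.01, i.e. n > 6.246.
The smallest integer satisfying this is n = 7.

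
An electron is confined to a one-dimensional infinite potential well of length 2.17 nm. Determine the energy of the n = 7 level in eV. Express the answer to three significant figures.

E_7 = 3.91 eV

For an infinite well E_n = n²h²/(8m_eL²), so E_1 = h²/(8m_eL²) = (6.626×10^-34)²/(8·9.109×10^-31·(2.17×10^-9 m)²) = 1.279×10^-20 J.
Then E_7 = 7²·E_1 = 49·1.279×10^-20 J = 6.267×10^-19 J.
Converting, E_7 = 6.267×10^-19 J / (1.602×10^-19 J/eV) = 3.91 eV.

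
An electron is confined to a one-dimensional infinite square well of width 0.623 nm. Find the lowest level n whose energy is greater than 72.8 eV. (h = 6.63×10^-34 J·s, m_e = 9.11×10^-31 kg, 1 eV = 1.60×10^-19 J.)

E_1 = h²/(8m_eL²) = 1.554×10^-19 J = 0.9713 eV.
Need n² > 72.8/0.9713 = 74.95, i.e. n > 8.657.
The smallest integer satisfying this is n = 9.

n = 9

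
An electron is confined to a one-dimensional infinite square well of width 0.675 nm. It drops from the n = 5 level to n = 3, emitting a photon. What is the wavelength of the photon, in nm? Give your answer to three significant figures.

λ = 93.9 nm

E_1 = h²/(8m_eL²) = 1.322×10^-19 J, so ΔE = (5² − 3²)E_1 = 2.115×10^-18 J.
λ = hc/ΔE = (6.626×10^-34·2.998×10^8)/2.115×10^-18 = 9.39×10^-8 m = 93.9 nm.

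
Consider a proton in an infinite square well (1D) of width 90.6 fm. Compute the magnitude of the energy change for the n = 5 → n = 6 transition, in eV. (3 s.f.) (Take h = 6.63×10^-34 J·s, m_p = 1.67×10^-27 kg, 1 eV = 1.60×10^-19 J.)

E_1 = h²/(8m_pL²) = 4.008×10^-15 J.
|ΔE| = |5² − 6²|·E_1 = 11·4.008×10^-15 J = 4.409×10^-14 J = 2.76×10^5 eV.

|ΔE| = 2.76×10^5 eV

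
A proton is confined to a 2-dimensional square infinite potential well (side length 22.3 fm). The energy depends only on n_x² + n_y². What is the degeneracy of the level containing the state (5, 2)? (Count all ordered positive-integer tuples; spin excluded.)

degeneracy = 2

The level has n_x² + n_y² = 29. The ordered positive-integer solutions are (2, 5), (5, 2).
That gives 2 states.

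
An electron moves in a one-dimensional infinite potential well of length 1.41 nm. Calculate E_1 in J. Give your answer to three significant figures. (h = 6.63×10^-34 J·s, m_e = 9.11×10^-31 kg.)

E_1 = 3.03×10^-20 J

For an infinite well E_n = n²h²/(8m_eL²), so E_1 = h²/(8m_eL²) = (6.63×10^-34)²/(8·9.11×10^-31·(1.41×10^-9 m)²) = 3.034×10^-20 J.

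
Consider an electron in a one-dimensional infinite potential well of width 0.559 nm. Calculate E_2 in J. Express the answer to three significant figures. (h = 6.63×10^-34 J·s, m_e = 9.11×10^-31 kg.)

For an infinite well E_n = n²h²/(8m_eL²), so E_1 = h²/(8m_eL²) = (6.63×10^-34)²/(8·9.11×10^-31·(5.59×10^-10 m)²) = 1.930×10^-19 J.
Then E_2 = 2²·E_1 = 4·1.930×10^-19 J = 7.72×10^-19 J.

E_2 = 7.72×10^-19 J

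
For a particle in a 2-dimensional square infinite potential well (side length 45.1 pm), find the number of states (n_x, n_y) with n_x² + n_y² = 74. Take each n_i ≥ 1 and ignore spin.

degeneracy = 2

The level has n_x² + n_y² = 74. The ordered positive-integer solutions are (5, 7), (7, 5).
That gives 2 states.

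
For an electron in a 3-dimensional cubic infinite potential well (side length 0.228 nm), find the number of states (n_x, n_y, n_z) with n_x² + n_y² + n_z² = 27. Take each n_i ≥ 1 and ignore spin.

The level has n_x² + n_y² + n_z² = 27. The ordered positive-integer solutions are (1, 1, 5), (1, 5, 1), (3, 3, 3), (5, 1, 1).
That gives 4 states.

degeneracy = 4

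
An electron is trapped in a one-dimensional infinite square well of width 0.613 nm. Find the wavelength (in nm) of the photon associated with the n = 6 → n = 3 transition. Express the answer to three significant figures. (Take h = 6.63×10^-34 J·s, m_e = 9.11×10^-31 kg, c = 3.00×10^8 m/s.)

λ = 45.9 nm

E_1 = h²/(8m_eL²) = 1.605×10^-19 J, so ΔE = (6² − 3²)E_1 = 4.334×10^-18 J.
λ = hc/ΔE = (6.63×10^-34·3.00×10^8)/4.334×10^-18 = 4.59×10^-8 m = 45.9 nm.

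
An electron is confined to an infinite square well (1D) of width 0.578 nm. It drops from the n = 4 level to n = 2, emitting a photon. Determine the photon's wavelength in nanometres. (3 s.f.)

λ = 91.8 nm

E_1 = h²/(8m_eL²) = 1.803×10^-19 J, so ΔE = (4² − 2²)E_1 = 2.164×10^-18 J.
λ = hc/ΔE = (6.626×10^-34·2.998×10^8)/2.164×10^-18 = 9.18×10^-8 m = 91.8 nm.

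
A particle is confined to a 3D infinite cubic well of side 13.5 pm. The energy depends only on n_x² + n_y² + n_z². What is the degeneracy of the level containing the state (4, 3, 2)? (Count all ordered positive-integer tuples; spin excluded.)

The level has n_x² + n_y² + n_z² = 29. The ordered positive-integer solutions are (2, 3, 4), (2, 4, 3), (3, 2, 4), (3, 4, 2), (4, 2, 3), (4, 3, 2).
That gives 6 states.

degeneracy = 6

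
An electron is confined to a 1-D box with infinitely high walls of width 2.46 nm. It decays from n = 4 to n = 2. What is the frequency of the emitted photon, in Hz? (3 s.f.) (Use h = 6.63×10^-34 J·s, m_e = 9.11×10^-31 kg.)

E_1 = h²/(8m_eL²) = 9.967×10^-21 J and ΔE = (4² − 2²)E_1 = 1.196×10^-19 J.
f = ΔE/h = 1.196×10^-19/6.63×10^-34 = 1.80×10^14 Hz.

f = 1.80×10^14 Hz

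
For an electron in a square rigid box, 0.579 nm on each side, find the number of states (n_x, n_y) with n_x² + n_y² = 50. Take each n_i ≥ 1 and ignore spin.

degeneracy = 3

The level has n_x² + n_y² = 50. The ordered positive-integer solutions are (1, 7), (5, 5), (7, 1).
That gives 3 states.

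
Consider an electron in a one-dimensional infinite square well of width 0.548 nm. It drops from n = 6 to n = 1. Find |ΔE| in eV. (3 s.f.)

|ΔE| = 43.8 eV

E_1 = h²/(8m_eL²) = 2.006×10^-19 J.
|ΔE| = |6² − 1²|·E_1 = 35·2.006×10^-19 J = 7.021×10^-18 J = 43.8 eV.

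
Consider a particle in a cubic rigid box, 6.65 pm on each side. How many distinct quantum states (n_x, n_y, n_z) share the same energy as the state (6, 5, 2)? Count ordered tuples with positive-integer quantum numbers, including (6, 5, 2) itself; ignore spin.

degeneracy = 6

The level has n_x² + n_y² + n_z² = 65. The ordered positive-integer solutions are (2, 5, 6), (2, 6, 5), (5, 2, 6), (5, 6, 2), (6, 2, 5), (6, 5, 2).
That gives 6 states.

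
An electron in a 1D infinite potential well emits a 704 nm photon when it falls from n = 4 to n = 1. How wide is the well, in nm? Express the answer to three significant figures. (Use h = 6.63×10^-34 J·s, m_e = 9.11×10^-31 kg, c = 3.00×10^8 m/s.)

The photon carries ΔE = hc/λ = 6.63×10^-34·3.00×10^8/7.04×10^-7 m = 2.825×10^-19 J.
Since ΔE = (4² − 1²)E_1, E_1 = 1.883×10^-20 J, and L = h/√(8m_eE_1) = 1.79×10^-9 m = 1.79 nm.

L = 1.79 nm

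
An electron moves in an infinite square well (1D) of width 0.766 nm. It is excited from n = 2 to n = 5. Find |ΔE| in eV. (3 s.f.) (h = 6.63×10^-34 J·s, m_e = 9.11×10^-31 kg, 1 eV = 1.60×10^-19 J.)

E_1 = h²/(8m_eL²) = 1.028×10^-19 J.
|ΔE| = |2² − 5²|·E_1 = 21·1.028×10^-19 J = 2.159×10^-18 J = 13.5 eV.

|ΔE| = 13.5 eV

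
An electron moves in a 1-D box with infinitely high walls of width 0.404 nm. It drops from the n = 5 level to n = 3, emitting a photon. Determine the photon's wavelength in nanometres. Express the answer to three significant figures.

E_1 = h²/(8m_eL²) = 3.691×10^-19 J, so ΔE = (5² − 3²)E_1 = 5.906×10^-18 J.
λ = hc/ΔE = (6.626×10^-34·2.998×10^8)/5.906×10^-18 = 3.36×10^-8 m = 33.6 nm.

λ = 33.6 nm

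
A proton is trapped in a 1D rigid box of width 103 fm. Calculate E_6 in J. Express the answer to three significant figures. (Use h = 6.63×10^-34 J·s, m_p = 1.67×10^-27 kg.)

For an infinite well E_n = n²h²/(8m_pL²), so E_1 = h²/(8m_pL²) = (6.63×10^-34)²/(8·1.67×10^-27·(1.03×10^-13 m)²) = 3.101×10^-15 J.
Then E_6 = 6²·E_1 = 36·3.101×10^-15 J = 1.12×10^-13 J.

E_6 = 1.12×10^-13 J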